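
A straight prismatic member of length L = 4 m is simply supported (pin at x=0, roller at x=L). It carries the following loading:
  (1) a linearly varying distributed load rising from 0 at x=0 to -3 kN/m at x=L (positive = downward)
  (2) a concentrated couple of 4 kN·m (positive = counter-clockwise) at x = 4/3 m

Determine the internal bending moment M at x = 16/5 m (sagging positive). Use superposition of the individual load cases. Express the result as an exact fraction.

Load 1 — triangular load w₀=-3 kN/m (0→w₀ over full span):
  M_1 = w₀Lx/6 - w₀x³/(6L) = (-3)·4·(16/5)/6 - (-3)·(16/5)³/(6·4) = -288/125 kN·m
Load 2 — applied couple M₀=4 kN·m at a=4/3 m (b=L-a=8/3):
  M_2 = M₀x/L - M₀  [x>a] = 4·(16/5)/4 - 4 = -4/5 kN·m
Superposition: M = Σ M_i = -388/125 kN·m ≈ -3.104000 kN·m

M(16/5) = -388/125 kN·m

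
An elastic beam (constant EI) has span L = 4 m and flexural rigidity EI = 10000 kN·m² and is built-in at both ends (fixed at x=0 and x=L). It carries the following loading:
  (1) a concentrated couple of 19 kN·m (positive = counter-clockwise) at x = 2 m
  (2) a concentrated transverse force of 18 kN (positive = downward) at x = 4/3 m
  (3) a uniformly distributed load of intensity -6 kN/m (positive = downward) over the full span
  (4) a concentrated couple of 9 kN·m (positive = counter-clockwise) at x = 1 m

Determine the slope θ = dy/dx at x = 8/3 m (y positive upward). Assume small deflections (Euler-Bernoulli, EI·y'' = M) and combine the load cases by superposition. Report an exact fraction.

θ(8/3) = -49/540000 rad

Load 1 — applied couple M₀=19 kN·m at a=2 m (b=L-a=2):
  θ_1 = (R_Ax²/2 - M_Ax - M₀(x-a))/EI  [x>a] with R_A=57/8, M_A=19/4 = ((57/8)·(8/3)²/2 - (19/4)·(8/3) - 19·((8/3)-2))/10000 = 0 rad
Load 2 — point force P=18 kN at a=4/3 m (b=L-a=8/3):
  θ_2 = Pa²(L-x)(2bL-(3b+a)(L-x))/(2L³EI)  [x>a] = 18·(4/3)²·(4-(8/3))·(2·(8/3)·4-(3·(8/3)+(4/3))·(4-(8/3)))/(2·4³·10000) = 1/3375 rad
Load 3 — uniform load w=-6 kN/m over full span:
  θ_3 = -wx(L-x)(L-2x)/(12EI) = -(-6)·(8/3)·(4-(8/3))·(4-2·(8/3))/(12·10000) = -4/16875 rad
Load 4 — applied couple M₀=9 kN·m at a=1 m (b=L-a=3):
  θ_4 = (R_Ax²/2 - M_Ax - M₀(x-a))/EI  [x>a] with R_A=81/32, M_A=-27/16 = ((81/32)·(8/3)²/2 - (-27/16)·(8/3) - 9·((8/3)-1))/10000 = -3/20000 rad
Superposition: θ = Σ θ_i = -49/540000 rad ≈ -0.000091 rad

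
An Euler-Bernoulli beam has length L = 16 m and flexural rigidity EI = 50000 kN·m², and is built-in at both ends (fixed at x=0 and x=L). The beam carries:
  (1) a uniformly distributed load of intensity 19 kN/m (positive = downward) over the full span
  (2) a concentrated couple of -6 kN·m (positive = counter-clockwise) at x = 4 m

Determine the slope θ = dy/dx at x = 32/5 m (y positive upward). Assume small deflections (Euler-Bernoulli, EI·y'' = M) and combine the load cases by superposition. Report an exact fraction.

Load 1 — uniform load w=19 kN/m over full span:
  θ_1 = -wx(L-x)(L-2x)/(12EI) = -19·(32/5)·(16-(32/5))·(16-2·(32/5))/(12·50000) = -2432/390625 rad
Load 2 — applied couple M₀=-6 kN·m at a=4 m (b=L-a=12):
  θ_2 = (R_Ax²/2 - M_Ax - M₀(x-a))/EI  [x>a] with R_A=-27/64, M_A=9/8 = ((-27/64)·(32/5)²/2 - (9/8)·(32/5) - (-6)·((32/5)-4))/50000 = -9/312500 rad
Superposition: θ = Σ θ_i = -9773/1562500 rad ≈ -0.006255 rad

θ(32/5) = -9773/1562500 rad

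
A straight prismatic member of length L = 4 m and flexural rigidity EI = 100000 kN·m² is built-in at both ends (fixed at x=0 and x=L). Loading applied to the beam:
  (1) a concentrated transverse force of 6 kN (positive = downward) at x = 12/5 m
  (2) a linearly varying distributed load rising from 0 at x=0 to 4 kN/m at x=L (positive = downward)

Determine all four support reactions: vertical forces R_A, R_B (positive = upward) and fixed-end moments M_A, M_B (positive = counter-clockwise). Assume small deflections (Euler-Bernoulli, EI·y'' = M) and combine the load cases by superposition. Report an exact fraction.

Load 1 — point force P=6 kN at a=12/5 m (b=L-a=8/5):
  R_A = Pb²(3a+b)/L³ = 6·(8/5)²·(3·(12/5)+(8/5))/4³ = 264/125 kN
  M_A = Pab²/L² = 6·(12/5)·(8/5)²/4² = 288/125 kN·m
  R_B = Pa²(a+3b)/L³ = 6·(12/5)²·((12/5)+3·(8/5))/4³ = 486/125 kN
  M_B = -Pa²b/L² = -6·(12/5)²·(8/5)/4² = -432/125 kN·m
Load 2 — triangular load w₀=4 kN/m (0→w₀ over full span):
  R_A = 3w₀L/20 = 3·4·4/20 = 12/5 kN
  M_A = w₀L²/30 = 4·4²/30 = 32/15 kN·m
  R_B = 7w₀L/20 = 7·4·4/20 = 28/5 kN
  M_B = -w₀L²/20 = -4·4²/20 = -16/5 kN·m
Superposition: R_A = 564/125 kN, M_A = 1664/375 kN·m, R_B = 1186/125 kN, M_B = -832/125 kN·m

R_A = 564/125 kN, M_A = 1664/375 kN·m, R_B = 1186/125 kN, M_B = -832/125 kN·m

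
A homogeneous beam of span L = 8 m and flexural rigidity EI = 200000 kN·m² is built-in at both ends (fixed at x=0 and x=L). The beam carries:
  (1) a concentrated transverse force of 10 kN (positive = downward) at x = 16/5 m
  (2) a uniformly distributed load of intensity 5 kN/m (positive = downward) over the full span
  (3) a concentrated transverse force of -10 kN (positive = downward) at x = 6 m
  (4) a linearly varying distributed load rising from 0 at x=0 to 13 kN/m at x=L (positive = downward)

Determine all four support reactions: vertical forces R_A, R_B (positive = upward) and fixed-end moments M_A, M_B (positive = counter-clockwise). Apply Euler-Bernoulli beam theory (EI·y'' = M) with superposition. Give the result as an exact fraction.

Load 1 — point force P=10 kN at a=16/5 m (b=L-a=24/5):
  R_A = Pb²(3a+b)/L³ = 10·(24/5)²·(3·(16/5)+(24/5))/8³ = 162/25 kN
  M_A = Pab²/L² = 10·(16/5)·(24/5)²/8² = 288/25 kN·m
  R_B = Pa²(a+3b)/L³ = 10·(16/5)²·((16/5)+3·(24/5))/8³ = 88/25 kN
  M_B = -Pa²b/L² = -10·(16/5)²·(24/5)/8² = -192/25 kN·m
Load 2 — uniform load w=5 kN/m over full span:
  R_A = wL/2 = 5·8/2 = 20 kN
  M_A = wL²/12 = 5·8²/12 = 80/3 kN·m
  R_B = wL/2 = 5·8/2 = 20 kN
  M_B = -wL²/12 = -5·8²/12 = -80/3 kN·m
Load 3 — point force P=-10 kN at a=6 m (b=L-a=2):
  R_A = Pb²(3a+b)/L³ = (-10)·2²·(3·6+2)/8³ = -25/16 kN
  M_A = Pab²/L² = (-10)·6·2²/8² = -15/4 kN·m
  R_B = Pa²(a+3b)/L³ = (-10)·6²·(6+3·2)/8³ = -135/16 kN
  M_B = -Pa²b/L² = -(-10)·6²·2/8² = 45/4 kN·m
Load 4 — triangular load w₀=13 kN/m (0→w₀ over full span):
  R_A = 3w₀L/20 = 3·13·8/20 = 78/5 kN
  M_A = w₀L²/30 = 13·8²/30 = 416/15 kN·m
  R_B = 7w₀L/20 = 7·13·8/20 = 182/5 kN
  M_B = -w₀L²/20 = -13·8²/20 = -208/5 kN·m
Superposition: R_A = 16207/400 kN, M_A = 6217/100 kN·m, R_B = 20593/400 kN, M_B = -19409/300 kN·m

R_A = 16207/400 kN, M_A = 6217/100 kN·m, R_B = 20593/400 kN, M_B = -19409/300 kN·m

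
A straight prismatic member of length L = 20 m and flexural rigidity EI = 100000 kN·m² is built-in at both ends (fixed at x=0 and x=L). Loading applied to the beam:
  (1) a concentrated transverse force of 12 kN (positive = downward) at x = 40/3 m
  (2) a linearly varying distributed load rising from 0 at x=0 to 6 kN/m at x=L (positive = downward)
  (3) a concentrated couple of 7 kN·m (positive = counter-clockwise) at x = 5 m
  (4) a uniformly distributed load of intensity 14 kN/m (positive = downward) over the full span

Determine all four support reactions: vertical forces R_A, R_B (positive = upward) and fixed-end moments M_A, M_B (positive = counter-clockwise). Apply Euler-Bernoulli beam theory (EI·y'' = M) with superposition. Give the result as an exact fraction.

R_A = 232567/1440 kN, M_A = 81091/144 kN·m, R_B = 274313/1440 kN, M_B = -89285/144 kN·m

Load 1 — point force P=12 kN at a=40/3 m (b=L-a=20/3):
  R_A = Pb²(3a+b)/L³ = 12·(20/3)²·(3·(40/3)+(20/3))/20³ = 28/9 kN
  M_A = Pab²/L² = 12·(40/3)·(20/3)²/20² = 160/9 kN·m
  R_B = Pa²(a+3b)/L³ = 12·(40/3)²·((40/3)+3·(20/3))/20³ = 80/9 kN
  M_B = -Pa²b/L² = -12·(40/3)²·(20/3)/20² = -320/9 kN·m
Load 2 — triangular load w₀=6 kN/m (0→w₀ over full span):
  R_A = 3w₀L/20 = 3·6·20/20 = 18 kN
  M_A = w₀L²/30 = 6·20²/30 = 80 kN·m
  R_B = 7w₀L/20 = 7·6·20/20 = 42 kN
  M_B = -w₀L²/20 = -6·20²/20 = -120 kN·m
Load 3 — applied couple M₀=7 kN·m at a=5 m (b=L-a=15):
  R_A = 6M₀ab/L³ = 6·7·5·15/20³ = 63/160 kN
  M_A = M₀b(2a-b)/L² = 7·15·(2·5-15)/20² = -21/16 kN·m
  R_B = -6M₀ab/L³ = -6·7·5·15/20³ = -63/160 kN
  M_B = M₀a(2b-a)/L² = 7·5·(2·15-5)/20² = 35/16 kN·m
Load 4 — uniform load w=14 kN/m over full span:
  R_A = wL/2 = 14·20/2 = 140 kN
  M_A = wL²/12 = 14·20²/12 = 1400/3 kN·m
  R_B = wL/2 = 14·20/2 = 140 kN
  M_B = -wL²/12 = -14·20²/12 = -1400/3 kN·m
Superposition: R_A = 232567/1440 kN, M_A = 81091/144 kN·m, R_B = 274313/1440 kN, M_B = -89285/144 kN·m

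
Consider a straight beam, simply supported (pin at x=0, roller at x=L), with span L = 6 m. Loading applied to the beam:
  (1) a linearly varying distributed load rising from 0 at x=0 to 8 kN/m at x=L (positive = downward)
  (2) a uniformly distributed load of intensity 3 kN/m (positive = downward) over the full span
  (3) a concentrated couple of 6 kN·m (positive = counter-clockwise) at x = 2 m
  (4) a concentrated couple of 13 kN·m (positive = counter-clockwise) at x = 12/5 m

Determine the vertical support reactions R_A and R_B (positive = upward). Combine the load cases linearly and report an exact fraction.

R_A = 121/6 kN, R_B = 131/6 kN

Load 1 — triangular load w₀=8 kN/m (0→w₀ over full span):
  R_A = w₀L/6 = 8·6/6 = 8 kN
  R_B = w₀L/3 = 8·6/3 = 16 kN
Load 2 — uniform load w=3 kN/m over full span:
  R_A = wL/2 = 3·6/2 = 9 kN
  R_B = wL/2 = 3·6/2 = 9 kN
Load 3 — applied couple M₀=6 kN·m at a=2 m (b=L-a=4):
  R_A = M₀/L = 6/6 = 1 kN
  R_B = -M₀/L = -6/6 = -1 kN
Load 4 — applied couple M₀=13 kN·m at a=12/5 m (b=L-a=18/5):
  R_A = M₀/L = 13/6 kN
  R_B = -M₀/L = -13/6 kN
Superposition: R_A = 121/6 kN, R_B = 131/6 kN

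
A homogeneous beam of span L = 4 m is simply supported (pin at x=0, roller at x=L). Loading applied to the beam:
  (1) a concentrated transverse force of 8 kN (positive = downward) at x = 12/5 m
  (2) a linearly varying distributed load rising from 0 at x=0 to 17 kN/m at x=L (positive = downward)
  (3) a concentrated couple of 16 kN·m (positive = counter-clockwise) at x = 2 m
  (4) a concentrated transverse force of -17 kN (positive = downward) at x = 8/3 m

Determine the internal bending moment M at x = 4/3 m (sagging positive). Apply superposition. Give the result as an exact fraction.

M(4/3) = 6268/405 kN·m

Load 1 — point force P=8 kN at a=12/5 m (b=L-a=8/5):
  M_1 = Pbx/L  [x≤a] = 8·(8/5)·(4/3)/4 = 64/15 kN·m
Load 2 — triangular load w₀=17 kN/m (0→w₀ over full span):
  M_2 = w₀Lx/6 - w₀x³/(6L) = 17·4·(4/3)/6 - 17·(4/3)³/(6·4) = 1088/81 kN·m
Load 3 — applied couple M₀=16 kN·m at a=2 m (b=L-a=2):
  M_3 = M₀x/L  [x≤a] = 16·(4/3)/4 = 16/3 kN·m
Load 4 — point force P=-17 kN at a=8/3 m (b=L-a=4/3):
  M_4 = Pbx/L  [x≤a] = (-17)·(4/3)·(4/3)/4 = -68/9 kN·m
Superposition: M = Σ M_i = 6268/405 kN·m ≈ 15.476543 kN·m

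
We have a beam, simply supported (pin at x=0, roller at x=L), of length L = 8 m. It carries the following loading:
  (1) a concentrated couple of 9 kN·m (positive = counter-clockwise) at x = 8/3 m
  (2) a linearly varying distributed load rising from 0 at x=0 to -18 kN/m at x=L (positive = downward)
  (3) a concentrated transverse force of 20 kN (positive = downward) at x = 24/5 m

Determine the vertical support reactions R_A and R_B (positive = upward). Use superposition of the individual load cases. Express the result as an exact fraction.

Load 1 — applied couple M₀=9 kN·m at a=8/3 m (b=L-a=16/3):
  R_A = M₀/L = 9/8 kN
  R_B = -M₀/L = -9/8 kN
Load 2 — triangular load w₀=-18 kN/m (0→w₀ over full span):
  R_A = w₀L/6 = (-18)·8/6 = -24 kN
  R_B = w₀L/3 = (-18)·8/3 = -48 kN
Load 3 — point force P=20 kN at a=24/5 m (b=L-a=16/5):
  R_A = Pb/L = 20·(16/5)/8 = 8 kN
  R_B = Pa/L = 20·(24/5)/8 = 12 kN
Superposition: R_A = -119/8 kN, R_B = -297/8 kN

R_A = -119/8 kN, R_B = -297/8 kN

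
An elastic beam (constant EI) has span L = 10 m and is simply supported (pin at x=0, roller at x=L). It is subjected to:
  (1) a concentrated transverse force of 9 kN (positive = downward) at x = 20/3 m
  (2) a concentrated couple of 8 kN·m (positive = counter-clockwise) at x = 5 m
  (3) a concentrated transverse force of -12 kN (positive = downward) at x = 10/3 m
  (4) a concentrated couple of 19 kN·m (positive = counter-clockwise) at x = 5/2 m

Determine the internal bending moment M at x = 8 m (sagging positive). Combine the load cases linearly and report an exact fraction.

Load 1 — point force P=9 kN at a=20/3 m (b=L-a=10/3):
  M_1 = Pa(L-x)/L  [x>a] = 9·(20/3)·(10-8)/10 = 12 kN·m
Load 2 — applied couple M₀=8 kN·m at a=5 m (b=L-a=5):
  M_2 = M₀x/L - M₀  [x>a] = 8·8/10 - 8 = -8/5 kN·m
Load 3 — point force P=-12 kN at a=10/3 m (b=L-a=20/3):
  M_3 = Pa(L-x)/L  [x>a] = (-12)·(10/3)·(10-8)/10 = -8 kN·m
Load 4 — applied couple M₀=19 kN·m at a=5/2 m (b=L-a=15/2):
  M_4 = M₀x/L - M₀  [x>a] = 19·8/10 - 19 = -19/5 kN·m
Superposition: M = Σ M_i = -7/5 kN·m ≈ -1.400000 kN·m

M(8) = -7/5 kN·m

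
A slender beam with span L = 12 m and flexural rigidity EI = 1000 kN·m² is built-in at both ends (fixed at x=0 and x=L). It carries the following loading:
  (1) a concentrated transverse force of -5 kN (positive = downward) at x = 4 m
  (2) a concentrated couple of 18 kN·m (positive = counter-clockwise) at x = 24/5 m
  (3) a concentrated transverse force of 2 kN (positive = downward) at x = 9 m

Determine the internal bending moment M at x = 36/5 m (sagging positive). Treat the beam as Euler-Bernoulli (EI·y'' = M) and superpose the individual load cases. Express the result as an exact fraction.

Load 1 — point force P=-5 kN at a=4 m (b=L-a=8):
  M_1 = Pa²(a+3b)(L-x)/L³ - Pa²b/L²  [x>a] = (-5)·4²·(4+3·8)·(12-(36/5))/12³ - (-5)·4²·8/12² = -16/9 kN·m
Load 2 — applied couple M₀=18 kN·m at a=24/5 m (b=L-a=36/5):
  M_2 = R_Ax - M_A - M₀  [x>a] with R_A=54/25, M_A=54/25 = (54/25)·(36/5) - (54/25) - 18 = -576/125 kN·m
Load 3 — point force P=2 kN at a=9 m (b=L-a=3):
  M_3 = Pb²(3a+b)x/L³ - Pab²/L²  [x≤a] = 2·3²·(3·9+3)·(36/5)/12³ - 2·9·3²/12² = 9/8 kN·m
Superposition: M = Σ M_i = -47347/9000 kN·m ≈ -5.260778 kN·m

M(36/5) = -47347/9000 kN·m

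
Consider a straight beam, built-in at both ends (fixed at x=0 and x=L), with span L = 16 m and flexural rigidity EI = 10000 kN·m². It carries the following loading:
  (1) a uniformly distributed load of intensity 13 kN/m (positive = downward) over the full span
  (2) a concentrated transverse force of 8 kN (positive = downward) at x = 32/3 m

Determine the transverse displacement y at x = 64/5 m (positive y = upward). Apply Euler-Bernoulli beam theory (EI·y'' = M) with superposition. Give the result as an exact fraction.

y(64/5) = -3080192/31640625 m

Load 1 — uniform load w=13 kN/m over full span:
  y_1 = -wx²(L-x)²/(24EI) = -13·(64/5)²·(16-(64/5))²/(24·10000) = -106496/1171875 m
Load 2 — point force P=8 kN at a=32/3 m (b=L-a=16/3):
  y_2 = -Pa²(L-x)²(3bL-(3b+a)(L-x))/(6L³EI)  [x>a] = -8·(32/3)²·(16-(64/5))²·(3·(16/3)·16-(3·(16/3)+(32/3))·(16-(64/5)))/(6·16³·10000) = -8192/1265625 m
Superposition: y = Σ y_i = -3080192/31640625 m ≈ -0.097349 m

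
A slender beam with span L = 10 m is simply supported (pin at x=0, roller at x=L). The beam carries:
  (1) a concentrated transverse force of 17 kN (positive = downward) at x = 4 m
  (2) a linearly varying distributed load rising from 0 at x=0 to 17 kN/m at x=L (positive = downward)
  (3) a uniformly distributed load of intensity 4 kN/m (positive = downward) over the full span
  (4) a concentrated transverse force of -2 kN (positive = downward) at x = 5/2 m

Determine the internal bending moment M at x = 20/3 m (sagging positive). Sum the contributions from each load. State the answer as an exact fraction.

Load 1 — point force P=17 kN at a=4 m (b=L-a=6):
  M_1 = Pa(L-x)/L  [x>a] = 17·4·(10-(20/3))/10 = 68/3 kN·m
Load 2 — triangular load w₀=17 kN/m (0→w₀ over full span):
  M_2 = w₀Lx/6 - w₀x³/(6L) = 17·10·(20/3)/6 - 17·(20/3)³/(6·10) = 8500/81 kN·m
Load 3 — uniform load w=4 kN/m over full span:
  M_3 = wx(L-x)/2 = 4·(20/3)·(10-(20/3))/2 = 400/9 kN·m
Load 4 — point force P=-2 kN at a=5/2 m (b=L-a=15/2):
  M_4 = Pa(L-x)/L  [x>a] = (-2)·(5/2)·(10-(20/3))/10 = -5/3 kN·m
Superposition: M = Σ M_i = 13801/81 kN·m ≈ 170.382716 kN·m

M(20/3) = 13801/81 kN·m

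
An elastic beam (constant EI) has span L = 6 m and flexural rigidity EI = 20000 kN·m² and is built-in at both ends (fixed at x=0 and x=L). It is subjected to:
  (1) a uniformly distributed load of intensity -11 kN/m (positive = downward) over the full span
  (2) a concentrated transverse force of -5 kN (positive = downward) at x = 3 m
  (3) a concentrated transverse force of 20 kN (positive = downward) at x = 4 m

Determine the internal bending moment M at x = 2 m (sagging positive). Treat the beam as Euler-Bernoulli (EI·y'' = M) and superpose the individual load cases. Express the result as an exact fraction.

Load 1 — uniform load w=-11 kN/m over full span:
  M_1 = wLx/2 - wL²/12 - wx²/2 = (-11)·6·2/2 - (-11)·6²/12 - (-11)·2²/2 = -11 kN·m
Load 2 — point force P=-5 kN at a=3 m (b=L-a=3):
  M_2 = Pb²(3a+b)x/L³ - Pab²/L²  [x≤a] = (-5)·3²·(3·3+3)·2/6³ - (-5)·3·3²/6² = -5/4 kN·m
Load 3 — point force P=20 kN at a=4 m (b=L-a=2):
  M_3 = Pb²(3a+b)x/L³ - Pab²/L²  [x≤a] = 20·2²·(3·4+2)·2/6³ - 20·4·2²/6² = 40/27 kN·m
Superposition: M = Σ M_i = -1163/108 kN·m ≈ -10.768519 kN·m

M(2) = -1163/108 kN·m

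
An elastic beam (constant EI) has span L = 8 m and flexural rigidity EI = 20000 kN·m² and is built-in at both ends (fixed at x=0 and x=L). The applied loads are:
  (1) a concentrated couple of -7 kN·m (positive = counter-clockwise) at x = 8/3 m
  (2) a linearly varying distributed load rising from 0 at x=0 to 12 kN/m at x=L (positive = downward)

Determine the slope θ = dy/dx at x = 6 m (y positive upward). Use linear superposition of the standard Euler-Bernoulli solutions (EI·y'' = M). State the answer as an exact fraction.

Load 1 — applied couple M₀=-7 kN·m at a=8/3 m (b=L-a=16/3):
  θ_1 = (R_Ax²/2 - M_Ax - M₀(x-a))/EI  [x>a] with R_A=-7/6, M_A=0 = ((-7/6)·6²/2 - 0·6 - (-7)·(6-(8/3)))/20000 = 7/60000 rad
Load 2 — triangular load w₀=12 kN/m (0→w₀ over full span):
  θ_2 = -w₀(2x(L-x)(L-2x)(x+2L)+x²(L-x)²)/(120LEI) = -12·(2·6·(8-6)·(8-2·6)·(6+2·8)+6²·(8-6)²)/(120·8·20000) = 123/100000 rad
Superposition: θ = Σ θ_i = 101/75000 rad ≈ 0.001347 rad

θ(6) = 101/75000 rad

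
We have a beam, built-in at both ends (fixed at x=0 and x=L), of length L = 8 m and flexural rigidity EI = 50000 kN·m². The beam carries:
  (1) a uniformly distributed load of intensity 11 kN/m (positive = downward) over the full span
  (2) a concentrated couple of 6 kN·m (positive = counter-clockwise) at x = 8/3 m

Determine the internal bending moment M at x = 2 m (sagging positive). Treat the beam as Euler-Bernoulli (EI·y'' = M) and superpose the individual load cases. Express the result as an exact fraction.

Load 1 — uniform load w=11 kN/m over full span:
  M_1 = wLx/2 - wL²/12 - wx²/2 = 11·8·2/2 - 11·8²/12 - 11·2²/2 = 22/3 kN·m
Load 2 — applied couple M₀=6 kN·m at a=8/3 m (b=L-a=16/3):
  M_2 = R_Ax - M_A  [x≤a] with R_A=1, M_A=0 = 1·2 - 0 = 2 kN·m
Superposition: M = Σ M_i = 28/3 kN·m ≈ 9.333333 kN·m

M(2) = 28/3 kN·m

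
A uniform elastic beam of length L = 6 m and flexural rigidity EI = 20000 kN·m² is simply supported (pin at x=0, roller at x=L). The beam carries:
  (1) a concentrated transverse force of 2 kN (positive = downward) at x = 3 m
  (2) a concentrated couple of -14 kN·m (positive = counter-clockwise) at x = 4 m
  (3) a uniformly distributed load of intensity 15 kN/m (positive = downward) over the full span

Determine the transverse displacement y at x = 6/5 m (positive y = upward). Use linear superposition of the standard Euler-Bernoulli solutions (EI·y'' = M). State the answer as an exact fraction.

Load 1 — point force P=2 kN at a=3 m (b=L-a=3):
  y_1 = -Pbx(L²-b²-x²)/(6LEI)  [x≤a] = -2·3·(6/5)·(6²-3²-(6/5)²)/(6·6·20000) = -639/2500000 m
Load 2 — applied couple M₀=-14 kN·m at a=4 m (b=L-a=2):
  y_2 = (M₀x³/(6L)+C₁x)/EI  [x≤a] with C₁=M₀(3b²-L²)/(6L)=28/3 = ((-14)·(6/5)³/(6·6)+(28/3)·(6/5))/20000 = 329/625000 m
Load 3 — uniform load w=15 kN/m over full span:
  y_3 = -wx(L³-2Lx²+x³)/(24EI) = -15·(6/5)·(6³-2·6·(6/5)²+(6/5)³)/(24·20000) = -2349/312500 m
Superposition: y = Σ y_i = -3623/500000 m ≈ -0.007246 m

y(6/5) = -3623/500000 m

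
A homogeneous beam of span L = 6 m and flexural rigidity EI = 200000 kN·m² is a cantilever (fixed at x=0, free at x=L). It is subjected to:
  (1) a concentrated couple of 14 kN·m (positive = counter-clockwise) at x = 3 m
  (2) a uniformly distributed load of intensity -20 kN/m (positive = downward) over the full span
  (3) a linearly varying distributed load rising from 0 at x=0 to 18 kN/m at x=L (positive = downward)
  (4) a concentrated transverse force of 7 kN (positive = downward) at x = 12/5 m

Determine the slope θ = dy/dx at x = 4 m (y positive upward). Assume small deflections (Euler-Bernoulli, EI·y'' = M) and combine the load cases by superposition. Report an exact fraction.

Load 1 — applied couple M₀=14 kN·m at a=3 m (b=L-a=3):
  θ_1 = M₀a/EI  [x>a] = 14·3/200000 = 21/100000 rad
Load 2 — uniform load w=-20 kN/m over full span:
  θ_2 = -wx(x²-3Lx+3L²)/(6EI) = -(-20)·4·(4²-3·6·4+3·6²)/(6·200000) = 13/3750 rad
Load 3 — triangular load w₀=18 kN/m (0→w₀ over full span):
  θ_3 = (w₀Lx²/4-w₀L²x/3-w₀x⁴/(24L))/EI = (18·6·4²/4-18·6²·4/3-18·4⁴/(24·6))/200000 = -29/12500 rad
Load 4 — point force P=7 kN at a=12/5 m (b=L-a=18/5):
  θ_4 = -Pa²/(2EI)  [x>a] = -7·(12/5)²/(2·200000) = -63/625000 rad
Superposition: θ = Σ θ_i = 9419/7500000 rad ≈ 0.001256 rad

θ(4) = 9419/7500000 rad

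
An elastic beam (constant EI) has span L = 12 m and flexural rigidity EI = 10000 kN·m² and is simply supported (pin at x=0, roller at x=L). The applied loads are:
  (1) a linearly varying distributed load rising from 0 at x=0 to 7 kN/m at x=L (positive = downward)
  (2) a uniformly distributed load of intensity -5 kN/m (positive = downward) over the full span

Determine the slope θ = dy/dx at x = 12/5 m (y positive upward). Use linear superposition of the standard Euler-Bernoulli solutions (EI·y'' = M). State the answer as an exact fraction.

Load 1 — triangular load w₀=7 kN/m (0→w₀ over full span):
  θ_1 = -w₀(7L⁴-30L²x²+15x⁴)/(360LEI) = -7·(7·12⁴-30·12²·(12/5)²+15·(12/5)⁴)/(360·12·10000) = -7644/390625 rad
Load 2 — uniform load w=-5 kN/m over full span:
  θ_2 = -w(L³-6Lx²+4x³)/(24EI) = -(-5)·(12³-6·12·(12/5)²+4·(12/5)³)/(24·10000) = 891/31250 rad
Superposition: θ = Σ θ_i = 6987/781250 rad ≈ 0.008943 rad

θ(12/5) = 6987/781250 rad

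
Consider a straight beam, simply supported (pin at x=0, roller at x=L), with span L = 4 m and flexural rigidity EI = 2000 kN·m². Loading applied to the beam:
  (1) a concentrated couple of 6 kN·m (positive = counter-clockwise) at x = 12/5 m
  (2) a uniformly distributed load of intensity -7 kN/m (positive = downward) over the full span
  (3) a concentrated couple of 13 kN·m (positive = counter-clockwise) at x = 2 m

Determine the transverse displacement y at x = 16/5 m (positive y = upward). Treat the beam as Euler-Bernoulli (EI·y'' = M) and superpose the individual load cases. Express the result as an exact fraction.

Load 1 — applied couple M₀=6 kN·m at a=12/5 m (b=L-a=8/5):
  y_1 = (M₀x³/(6L)-M₀(x-a)²/2+C₁x)/EI  [x>a] with C₁=M₀(3b²-L²)/(6L)=-52/25 = (6·(16/5)³/(6·4)-6·((16/5)-(12/5))²/2+(-52/25)·(16/5))/2000 = -3/15625 m
Load 2 — uniform load w=-7 kN/m over full span:
  y_2 = -wx(L³-2Lx²+x³)/(24EI) = -(-7)·(16/5)·(4³-2·4·(16/5)²+(16/5)³)/(24·2000) = 1624/234375 m
Load 3 — applied couple M₀=13 kN·m at a=2 m (b=L-a=2):
  y_3 = (M₀x³/(6L)-M₀(x-a)²/2+C₁x)/EI  [x>a] with C₁=M₀(3b²-L²)/(6L)=-13/6 = (13·(16/5)³/(6·4)-13·((16/5)-2)²/2+(-13/6)·(16/5))/2000 = 91/125000 m
Superposition: y = Σ y_i = 13997/1875000 m ≈ 0.007465 m

y(16/5) = 13997/1875000 m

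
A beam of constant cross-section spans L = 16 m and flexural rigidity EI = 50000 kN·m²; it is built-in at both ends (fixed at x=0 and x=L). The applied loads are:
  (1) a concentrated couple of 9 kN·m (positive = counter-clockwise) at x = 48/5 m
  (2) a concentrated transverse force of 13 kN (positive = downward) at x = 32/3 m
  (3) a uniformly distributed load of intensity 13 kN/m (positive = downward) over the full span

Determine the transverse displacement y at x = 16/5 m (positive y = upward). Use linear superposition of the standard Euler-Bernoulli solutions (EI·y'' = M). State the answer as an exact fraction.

Load 1 — applied couple M₀=9 kN·m at a=48/5 m (b=L-a=32/5):
  y_1 = (R_Ax³/6 - M_Ax²/2)/EI  [x≤a] with R_A=81/100, M_A=72/25 = ((81/100)·(16/5)³/6 - (72/25)·(16/5)²/2)/50000 = -2016/9765625 m
Load 2 — point force P=13 kN at a=32/3 m (b=L-a=16/3):
  y_2 = -Pb²x²(3aL-(3a+b)x)/(6L³EI)  [x≤a] = -13·(16/3)²·(16/5)²·(3·(32/3)·16-(3·(32/3)+(16/3))·(16/5))/(6·16³·50000) = -38272/31640625 m
Load 3 — uniform load w=13 kN/m over full span:
  y_3 = -wx²(L-x)²/(24EI) = -13·(16/5)²·(16-(16/5))²/(24·50000) = -106496/5859375 m
Superposition: y = Σ y_i = -15497056/791015625 m ≈ -0.019591 m

y(16/5) = -15497056/791015625 m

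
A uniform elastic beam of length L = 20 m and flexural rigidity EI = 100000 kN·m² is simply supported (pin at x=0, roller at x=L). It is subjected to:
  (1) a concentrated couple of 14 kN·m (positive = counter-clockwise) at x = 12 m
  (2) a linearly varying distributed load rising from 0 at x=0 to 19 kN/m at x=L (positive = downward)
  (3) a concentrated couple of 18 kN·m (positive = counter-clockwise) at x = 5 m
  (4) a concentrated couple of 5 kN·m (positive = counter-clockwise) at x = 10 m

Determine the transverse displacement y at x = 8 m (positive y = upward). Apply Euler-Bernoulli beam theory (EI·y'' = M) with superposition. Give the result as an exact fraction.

y(8) = -1374001/7500000 m

Load 1 — applied couple M₀=14 kN·m at a=12 m (b=L-a=8):
  y_1 = (M₀x³/(6L)+C₁x)/EI  [x≤a] with C₁=M₀(3b²-L²)/(6L)=-364/15 = (14·8³/(6·20)+(-364/15)·8)/100000 = -21/15625 m
Load 2 — triangular load w₀=19 kN/m (0→w₀ over full span):
  y_2 = -w₀x(7L⁴-10L²x²+3x⁴)/(360LEI) = -19·8·(7·20⁴-10·20²·8²+3·8⁴)/(360·20·100000) = -43358/234375 m
Load 3 — applied couple M₀=18 kN·m at a=5 m (b=L-a=15):
  y_3 = (M₀x³/(6L)-M₀(x-a)²/2+C₁x)/EI  [x>a] with C₁=M₀(3b²-L²)/(6L)=165/4 = (18·8³/(6·20)-18·(8-5)²/2+(165/4)·8)/100000 = 1629/500000 m
Load 4 — applied couple M₀=5 kN·m at a=10 m (b=L-a=10):
  y_4 = (M₀x³/(6L)+C₁x)/EI  [x≤a] with C₁=M₀(3b²-L²)/(6L)=-25/6 = (5·8³/(6·20)+(-25/6)·8)/100000 = -3/25000 m
Superposition: y = Σ y_i = -1374001/7500000 m ≈ -0.183200 m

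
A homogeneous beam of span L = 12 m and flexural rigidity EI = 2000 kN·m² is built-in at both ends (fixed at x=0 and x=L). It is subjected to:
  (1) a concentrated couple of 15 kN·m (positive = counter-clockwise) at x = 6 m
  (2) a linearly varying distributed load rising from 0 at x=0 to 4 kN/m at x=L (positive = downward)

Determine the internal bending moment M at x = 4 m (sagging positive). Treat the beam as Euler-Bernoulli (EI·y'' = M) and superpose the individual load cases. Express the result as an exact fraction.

M(4) = 1763/180 kN·m

Load 1 — applied couple M₀=15 kN·m at a=6 m (b=L-a=6):
  M_1 = R_Ax - M_A  [x≤a] with R_A=15/8, M_A=15/4 = (15/8)·4 - (15/4) = 15/4 kN·m
Load 2 — triangular load w₀=4 kN/m (0→w₀ over full span):
  M_2 = 3w₀Lx/20 - w₀L²/30 - w₀x³/(6L) = 3·4·12·4/20 - 4·12²/30 - 4·4³/(6·12) = 272/45 kN·m
Superposition: M = Σ M_i = 1763/180 kN·m ≈ 9.794444 kN·m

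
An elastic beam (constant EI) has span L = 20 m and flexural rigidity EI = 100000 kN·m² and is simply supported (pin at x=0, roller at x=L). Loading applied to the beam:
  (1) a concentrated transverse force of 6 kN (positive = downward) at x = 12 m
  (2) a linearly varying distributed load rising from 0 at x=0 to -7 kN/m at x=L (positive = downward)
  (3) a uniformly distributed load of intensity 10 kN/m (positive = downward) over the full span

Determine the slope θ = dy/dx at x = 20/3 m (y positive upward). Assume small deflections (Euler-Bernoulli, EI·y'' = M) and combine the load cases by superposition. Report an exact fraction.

θ(20/3) = -82531/7593750 rad

Load 1 — point force P=6 kN at a=12 m (b=L-a=8):
  θ_1 = -Pb(L²-b²-3x²)/(6LEI)  [x≤a] = -6·8·(20²-8²-3·(20/3)²)/(6·20·100000) = -38/46875 rad
Load 2 — triangular load w₀=-7 kN/m (0→w₀ over full span):
  θ_2 = -w₀(7L⁴-30L²x²+15x⁴)/(360LEI) = -(-7)·(7·20⁴-30·20²·(20/3)²+15·(20/3)⁴)/(360·20·100000) = 182/30375 rad
Load 3 — uniform load w=10 kN/m over full span:
  θ_3 = -w(L³-6Lx²+4x³)/(24EI) = -10·(20³-6·20·(20/3)²+4·(20/3)³)/(24·100000) = -13/810 rad
Superposition: θ = Σ θ_i = -82531/7593750 rad ≈ -0.010868 rad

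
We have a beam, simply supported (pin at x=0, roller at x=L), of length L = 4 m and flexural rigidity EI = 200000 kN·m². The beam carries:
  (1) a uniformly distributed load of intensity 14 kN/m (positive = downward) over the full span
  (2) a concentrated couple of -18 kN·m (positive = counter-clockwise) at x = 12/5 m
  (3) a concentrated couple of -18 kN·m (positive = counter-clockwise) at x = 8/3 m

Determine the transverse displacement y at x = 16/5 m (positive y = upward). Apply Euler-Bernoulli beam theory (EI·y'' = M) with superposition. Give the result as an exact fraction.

Load 1 — uniform load w=14 kN/m over full span:
  y_1 = -wx(L³-2Lx²+x³)/(24EI) = -14·(16/5)·(4³-2·4·(16/5)²+(16/5)³)/(24·200000) = -812/5859375 m
Load 2 — applied couple M₀=-18 kN·m at a=12/5 m (b=L-a=8/5):
  y_2 = (M₀x³/(6L)-M₀(x-a)²/2+C₁x)/EI  [x>a] with C₁=M₀(3b²-L²)/(6L)=156/25 = ((-18)·(16/5)³/(6·4)-(-18)·((16/5)-(12/5))²/2+(156/25)·(16/5))/200000 = 9/1562500 m
Load 3 — applied couple M₀=-18 kN·m at a=8/3 m (b=L-a=4/3):
  y_3 = (M₀x³/(6L)-M₀(x-a)²/2+C₁x)/EI  [x>a] with C₁=M₀(3b²-L²)/(6L)=8 = ((-18)·(16/5)³/(6·4)-(-18)·((16/5)-(8/3))²/2+8·(16/5))/200000 = 7/390625 m
Superposition: y = Σ y_i = -2693/23437500 m ≈ -0.000115 m

y(16/5) = -2693/23437500 m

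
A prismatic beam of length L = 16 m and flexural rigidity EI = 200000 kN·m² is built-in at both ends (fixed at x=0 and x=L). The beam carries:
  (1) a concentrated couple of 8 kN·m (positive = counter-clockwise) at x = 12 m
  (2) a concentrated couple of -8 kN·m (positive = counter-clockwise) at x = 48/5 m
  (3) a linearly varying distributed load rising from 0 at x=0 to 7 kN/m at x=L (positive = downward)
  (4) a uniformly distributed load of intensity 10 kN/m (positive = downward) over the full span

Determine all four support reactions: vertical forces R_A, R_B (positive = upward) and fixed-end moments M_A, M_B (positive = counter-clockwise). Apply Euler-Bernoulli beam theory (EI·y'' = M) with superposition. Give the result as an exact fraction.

R_A = 38657/400 kN, M_A = 40951/150 kN·m, R_B = 47743/400 kN, M_B = -45809/150 kN·m

Load 1 — applied couple M₀=8 kN·m at a=12 m (b=L-a=4):
  R_A = 6M₀ab/L³ = 6·8·12·4/16³ = 9/16 kN
  M_A = M₀b(2a-b)/L² = 8·4·(2·12-4)/16² = 5/2 kN·m
  R_B = -6M₀ab/L³ = -6·8·12·4/16³ = -9/16 kN
  M_B = M₀a(2b-a)/L² = 8·12·(2·4-12)/16² = -3/2 kN·m
Load 2 — applied couple M₀=-8 kN·m at a=48/5 m (b=L-a=32/5):
  R_A = 6M₀ab/L³ = 6·(-8)·(48/5)·(32/5)/16³ = -18/25 kN
  M_A = M₀b(2a-b)/L² = (-8)·(32/5)·(2·(48/5)-(32/5))/16² = -64/25 kN·m
  R_B = -6M₀ab/L³ = -6·(-8)·(48/5)·(32/5)/16³ = 18/25 kN
  M_B = M₀a(2b-a)/L² = (-8)·(48/5)·(2·(32/5)-(48/5))/16² = -24/25 kN·m
Load 3 — triangular load w₀=7 kN/m (0→w₀ over full span):
  R_A = 3w₀L/20 = 3·7·16/20 = 84/5 kN
  M_A = w₀L²/30 = 7·16²/30 = 896/15 kN·m
  R_B = 7w₀L/20 = 7·7·16/20 = 196/5 kN
  M_B = -w₀L²/20 = -7·16²/20 = -448/5 kN·m
Load 4 — uniform load w=10 kN/m over full span:
  R_A = wL/2 = 10·16/2 = 80 kN
  M_A = wL²/12 = 10·16²/12 = 640/3 kN·m
  R_B = wL/2 = 10·16/2 = 80 kN
  M_B = -wL²/12 = -10·16²/12 = -640/3 kN·m
Superposition: R_A = 38657/400 kN, M_A = 40951/150 kN·m, R_B = 47743/400 kN, M_B = -45809/150 kN·m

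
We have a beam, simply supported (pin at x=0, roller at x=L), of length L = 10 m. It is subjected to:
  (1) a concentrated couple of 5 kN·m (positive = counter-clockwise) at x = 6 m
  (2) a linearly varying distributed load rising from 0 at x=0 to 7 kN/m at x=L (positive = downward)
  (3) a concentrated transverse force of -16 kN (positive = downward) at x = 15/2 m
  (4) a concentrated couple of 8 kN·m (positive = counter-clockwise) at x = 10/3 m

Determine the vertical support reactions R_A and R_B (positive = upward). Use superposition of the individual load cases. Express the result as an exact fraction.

Load 1 — applied couple M₀=5 kN·m at a=6 m (b=L-a=4):
  R_A = M₀/L = 5/10 = 1/2 kN
  R_B = -M₀/L = -5/10 = -1/2 kN
Load 2 — triangular load w₀=7 kN/m (0→w₀ over full span):
  R_A = w₀L/6 = 7·10/6 = 35/3 kN
  R_B = w₀L/3 = 7·10/3 = 70/3 kN
Load 3 — point force P=-16 kN at a=15/2 m (b=L-a=5/2):
  R_A = Pb/L = (-16)·(5/2)/10 = -4 kN
  R_B = Pa/L = (-16)·(15/2)/10 = -12 kN
Load 4 — applied couple M₀=8 kN·m at a=10/3 m (b=L-a=20/3):
  R_A = M₀/L = 8/10 = 4/5 kN
  R_B = -M₀/L = -8/10 = -4/5 kN
Superposition: R_A = 269/30 kN, R_B = 301/30 kN

R_A = 269/30 kN, R_B = 301/30 kN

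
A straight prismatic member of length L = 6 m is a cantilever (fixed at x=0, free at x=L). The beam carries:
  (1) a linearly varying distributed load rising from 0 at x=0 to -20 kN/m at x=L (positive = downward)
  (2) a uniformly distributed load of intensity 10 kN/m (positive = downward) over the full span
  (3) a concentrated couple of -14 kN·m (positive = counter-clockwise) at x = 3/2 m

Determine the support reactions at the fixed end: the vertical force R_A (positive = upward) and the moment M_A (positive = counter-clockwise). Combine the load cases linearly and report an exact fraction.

R_A = 0 kN, M_A = -46 kN·m

Load 1 — triangular load w₀=-20 kN/m (0→w₀ over full span):
  R_A = w₀L/2 = (-20)·6/2 = -60 kN
  M_A = w₀L²/3 = (-20)·6²/3 = -240 kN·m
Load 2 — uniform load w=10 kN/m over full span:
  R_A = wL = 10·6 = 60 kN
  M_A = wL²/2 = 10·6²/2 = 180 kN·m
Load 3 — applied couple M₀=-14 kN·m at a=3/2 m (b=L-a=9/2):
  R_A = 0 kN
  M_A = -M₀ = -(-14) = 14 kN·m
Superposition: R_A = 0 kN, M_A = -46 kN·m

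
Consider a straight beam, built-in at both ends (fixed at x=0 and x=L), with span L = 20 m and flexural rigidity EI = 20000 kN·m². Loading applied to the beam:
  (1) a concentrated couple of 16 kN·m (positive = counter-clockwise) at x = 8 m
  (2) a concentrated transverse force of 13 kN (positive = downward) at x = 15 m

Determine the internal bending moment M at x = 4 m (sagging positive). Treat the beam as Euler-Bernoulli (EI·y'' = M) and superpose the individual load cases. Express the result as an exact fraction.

Load 1 — applied couple M₀=16 kN·m at a=8 m (b=L-a=12):
  M_1 = R_Ax - M_A  [x≤a] with R_A=144/125, M_A=48/25 = (144/125)·4 - (48/25) = 336/125 kN·m
Load 2 — point force P=13 kN at a=15 m (b=L-a=5):
  M_2 = Pb²(3a+b)x/L³ - Pab²/L²  [x≤a] = 13·5²·(3·15+5)·4/20³ - 13·15·5²/20² = -65/16 kN·m
Superposition: M = Σ M_i = -2749/2000 kN·m ≈ -1.374500 kN·m

M(4) = -2749/2000 kN·m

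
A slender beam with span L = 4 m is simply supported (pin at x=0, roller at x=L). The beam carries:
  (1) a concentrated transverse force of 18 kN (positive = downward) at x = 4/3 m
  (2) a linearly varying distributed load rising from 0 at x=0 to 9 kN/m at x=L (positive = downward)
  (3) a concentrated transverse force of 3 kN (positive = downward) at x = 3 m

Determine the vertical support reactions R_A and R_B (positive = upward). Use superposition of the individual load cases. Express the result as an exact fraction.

Load 1 — point force P=18 kN at a=4/3 m (b=L-a=8/3):
  R_A = Pb/L = 18·(8/3)/4 = 12 kN
  R_B = Pa/L = 18·(4/3)/4 = 6 kN
Load 2 — triangular load w₀=9 kN/m (0→w₀ over full span):
  R_A = w₀L/6 = 9·4/6 = 6 kN
  R_B = w₀L/3 = 9·4/3 = 12 kN
Load 3 — point force P=3 kN at a=3 m (b=L-a=1):
  R_A = Pb/L = 3·1/4 = 3/4 kN
  R_B = Pa/L = 3·3/4 = 9/4 kN
Superposition: R_A = 75/4 kN, R_B = 81/4 kN

R_A = 75/4 kN, R_B = 81/4 kN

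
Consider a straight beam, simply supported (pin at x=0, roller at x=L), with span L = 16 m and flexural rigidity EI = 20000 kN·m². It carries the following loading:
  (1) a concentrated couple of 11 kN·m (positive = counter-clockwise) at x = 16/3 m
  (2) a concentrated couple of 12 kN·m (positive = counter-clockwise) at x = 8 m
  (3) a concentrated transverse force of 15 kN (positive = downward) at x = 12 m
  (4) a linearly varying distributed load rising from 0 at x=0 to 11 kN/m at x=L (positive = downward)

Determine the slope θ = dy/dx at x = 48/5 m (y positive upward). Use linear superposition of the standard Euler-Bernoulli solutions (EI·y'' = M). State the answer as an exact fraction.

Load 1 — applied couple M₀=11 kN·m at a=16/3 m (b=L-a=32/3):
  θ_1 = (M₀x²/(2L)-M₀(x-a)+C₁)/EI  [x>a] with C₁=M₀(3b²-L²)/(6L)=88/9 = (11·(48/5)²/(2·16)-11·((48/5)-(16/3))+(88/9))/20000 = -77/281250 rad
Load 2 — applied couple M₀=12 kN·m at a=8 m (b=L-a=8):
  θ_2 = (M₀x²/(2L)-M₀(x-a)+C₁)/EI  [x>a] with C₁=M₀(3b²-L²)/(6L)=-8 = (12·(48/5)²/(2·16)-12·((48/5)-8)+(-8))/20000 = 23/62500 rad
Load 3 — point force P=15 kN at a=12 m (b=L-a=4):
  θ_3 = -Pb(L²-b²-3x²)/(6LEI)  [x≤a] = -15·4·(16²-4²-3·(48/5)²)/(6·16·20000) = 57/50000 rad
Load 4 — triangular load w₀=11 kN/m (0→w₀ over full span):
  θ_4 = -w₀(7L⁴-30L²x²+15x⁴)/(360LEI) = -11·(7·16⁴-30·16²·(48/5)²+15·(48/5)⁴)/(360·16·20000) = 40832/3515625 rad
Superposition: θ = Σ θ_i = 722737/56250000 rad ≈ 0.012849 rad

θ(48/5) = 722737/56250000 rad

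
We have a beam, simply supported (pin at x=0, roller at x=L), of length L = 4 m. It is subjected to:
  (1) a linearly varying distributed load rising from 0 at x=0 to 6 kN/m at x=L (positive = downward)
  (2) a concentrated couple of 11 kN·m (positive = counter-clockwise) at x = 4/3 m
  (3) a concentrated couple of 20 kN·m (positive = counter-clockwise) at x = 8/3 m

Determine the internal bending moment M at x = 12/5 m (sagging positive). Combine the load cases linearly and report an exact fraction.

Load 1 — triangular load w₀=6 kN/m (0→w₀ over full span):
  M_1 = w₀Lx/6 - w₀x³/(6L) = 6·4·(12/5)/6 - 6·(12/5)³/(6·4) = 768/125 kN·m
Load 2 — applied couple M₀=11 kN·m at a=4/3 m (b=L-a=8/3):
  M_2 = M₀x/L - M₀  [x>a] = 11·(12/5)/4 - 11 = -22/5 kN·m
Load 3 — applied couple M₀=20 kN·m at a=8/3 m (b=L-a=4/3):
  M_3 = M₀x/L  [x≤a] = 20·(12/5)/4 = 12 kN·m
Superposition: M = Σ M_i = 1718/125 kN·m ≈ 13.744000 kN·m

M(12/5) = 1718/125 kN·m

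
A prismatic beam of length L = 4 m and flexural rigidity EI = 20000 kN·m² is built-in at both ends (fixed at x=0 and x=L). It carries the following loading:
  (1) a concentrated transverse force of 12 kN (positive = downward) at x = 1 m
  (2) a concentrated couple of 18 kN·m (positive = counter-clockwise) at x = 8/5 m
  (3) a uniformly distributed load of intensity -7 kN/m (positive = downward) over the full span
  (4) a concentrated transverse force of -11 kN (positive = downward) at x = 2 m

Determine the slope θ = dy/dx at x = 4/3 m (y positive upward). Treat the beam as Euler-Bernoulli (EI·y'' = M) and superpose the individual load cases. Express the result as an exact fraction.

Load 1 — point force P=12 kN at a=1 m (b=L-a=3):
  θ_1 = Pa²(L-x)(2bL-(3b+a)(L-x))/(2L³EI)  [x>a] = 12·1²·(4-(4/3))·(2·3·4-(3·3+1)·(4-(4/3)))/(2·4³·20000) = -1/30000 rad
Load 2 — applied couple M₀=18 kN·m at a=8/5 m (b=L-a=12/5):
  θ_2 = (R_Ax²/2 - M_Ax)/EI  [x≤a] with R_A=162/25, M_A=54/25 = ((162/25)·(4/3)²/2 - (54/25)·(4/3))/20000 = 9/62500 rad
Load 3 — uniform load w=-7 kN/m over full span:
  θ_3 = -wx(L-x)(L-2x)/(12EI) = -(-7)·(4/3)·(4-(4/3))·(4-2·(4/3))/(12·20000) = 7/50625 rad
Load 4 — point force P=-11 kN at a=2 m (b=L-a=2):
  θ_4 = -Pb²x(2aL-(3a+b)x)/(2L³EI)  [x≤a] = -(-11)·2²·(4/3)·(2·2·4-(3·2+2)·(4/3))/(2·4³·20000) = 11/90000 rad
Superposition: θ = Σ θ_i = 1879/5062500 rad ≈ 0.000371 rad

θ(4/3) = 1879/5062500 rad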